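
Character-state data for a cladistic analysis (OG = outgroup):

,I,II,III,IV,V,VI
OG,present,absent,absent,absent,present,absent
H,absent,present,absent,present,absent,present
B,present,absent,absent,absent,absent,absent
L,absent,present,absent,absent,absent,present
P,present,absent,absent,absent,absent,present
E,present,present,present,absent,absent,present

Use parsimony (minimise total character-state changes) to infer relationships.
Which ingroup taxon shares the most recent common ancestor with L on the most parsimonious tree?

H

Character polarity is set by the outgroup: the derived state is whichever differs from the outgroup's state, so for I, V the derived state is 'absent', and for the remaining characters it is 'present'.
Only H and L show the derived state 'absent' for I, supporting them as a clade.
II: derived state 'present' in E, H, and L only — synapomorphy for {E, H, L}.
III (derived state 'present') is unique to E (autapomorphy; uninformative for grouping).
IV (derived state 'present') is unique to H (autapomorphy; uninformative for grouping).
All ingroup taxa share the derived state 'absent' for V; it defines the ingroup but does not resolve relationships within it.
VI (derived state 'present') is shared by E, H, L, and P — a synapomorphy uniting that clade.
Most parsimonious ingroup topology: ((((H,L),E),P),B).
L and H form a cherry on this tree, so they are sister taxa.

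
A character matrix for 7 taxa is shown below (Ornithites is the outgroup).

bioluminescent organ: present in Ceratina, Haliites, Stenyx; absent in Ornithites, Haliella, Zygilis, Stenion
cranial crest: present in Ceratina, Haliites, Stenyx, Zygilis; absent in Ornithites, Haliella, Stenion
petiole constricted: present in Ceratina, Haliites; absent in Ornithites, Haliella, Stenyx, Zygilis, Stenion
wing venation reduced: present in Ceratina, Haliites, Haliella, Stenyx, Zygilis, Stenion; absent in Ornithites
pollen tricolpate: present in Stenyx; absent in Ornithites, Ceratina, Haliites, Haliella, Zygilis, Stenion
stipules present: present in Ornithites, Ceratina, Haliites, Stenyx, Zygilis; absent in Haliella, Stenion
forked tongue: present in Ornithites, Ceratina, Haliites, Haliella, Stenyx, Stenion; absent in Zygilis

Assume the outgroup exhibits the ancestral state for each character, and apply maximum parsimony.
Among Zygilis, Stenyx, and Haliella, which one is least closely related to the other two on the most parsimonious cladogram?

Haliella

Character polarity is set by the outgroup: the derived state is whichever differs from the outgroup's state, so for stipules present, forked tongue the derived state is 'absent', and for the remaining characters it is 'present'.
bioluminescent organ (derived state 'present') is shared by Ceratina, Haliites, and Stenyx — a synapomorphy uniting that clade.
cranial crest: derived state 'present' in Ceratina, Haliites, Stenyx, and Zygilis only — synapomorphy for {Ceratina, Haliites, Stenyx, Zygilis}.
petiole constricted: derived state 'present' in Ceratina and Haliites only — synapomorphy for {Ceratina, Haliites}.
All ingroup taxa share the derived state 'present' for wing venation reduced; it defines the ingroup but does not resolve relationships within it.
pollen tricolpate: derived state 'present' in Stenyx only — an autapomorphy, so it tells us nothing about relationships among taxa.
stipules present: derived state 'absent' in Haliella and Stenion only — synapomorphy for {Haliella, Stenion}.
forked tongue: derived state 'absent' in Zygilis only — an autapomorphy, so it tells us nothing about relationships among taxa.
Most parsimonious ingroup topology: ((((Ceratina,Haliites),Stenyx),Zygilis),(Haliella,Stenion)).
Zygilis and Stenyx share a more recent common ancestor with each other than either does with Haliella, so Haliella is the least closely related of the three.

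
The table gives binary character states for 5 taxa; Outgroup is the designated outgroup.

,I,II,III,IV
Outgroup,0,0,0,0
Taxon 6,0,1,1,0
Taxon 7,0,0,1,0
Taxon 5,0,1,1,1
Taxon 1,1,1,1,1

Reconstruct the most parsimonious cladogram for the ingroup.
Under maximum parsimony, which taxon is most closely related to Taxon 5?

The outgroup has state '0' for every character, so '1' is the derived state throughout.
I: derived state '1' in Taxon 1 only — an autapomorphy, so it tells us nothing about relationships among taxa.
II: derived state '1' in Taxon 1, Taxon 5, and Taxon 6 only — synapomorphy for {Taxon 1, Taxon 5, Taxon 6}.
All ingroup taxa share the derived state '1' for III; it defines the ingroup but does not resolve relationships within it.
IV: derived state '1' in Taxon 1 and Taxon 5 only — synapomorphy for {Taxon 1, Taxon 5}.
Most parsimonious ingroup topology: ((Taxon 6,(Taxon 5,Taxon 1)),Taxon 7).
Taxon 5 and Taxon 1 form a cherry on this tree, so they are sister taxa.

Taxon 1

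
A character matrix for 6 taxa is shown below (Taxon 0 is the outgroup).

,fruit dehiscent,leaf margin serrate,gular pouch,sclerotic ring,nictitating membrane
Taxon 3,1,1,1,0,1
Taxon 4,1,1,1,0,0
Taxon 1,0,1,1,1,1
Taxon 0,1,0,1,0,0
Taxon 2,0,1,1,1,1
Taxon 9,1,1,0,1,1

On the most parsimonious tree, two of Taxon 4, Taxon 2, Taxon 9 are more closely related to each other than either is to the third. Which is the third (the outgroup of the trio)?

Character polarity is set by the outgroup: the derived state is whichever differs from the outgroup's state, so for fruit dehiscent, gular pouch the derived state is '0', and for the remaining characters it is '1'.
fruit dehiscent: derived state '0' in Taxon 1 and Taxon 2 only — synapomorphy for {Taxon 1, Taxon 2}.
All ingroup taxa share the derived state '1' for leaf margin serrate; it defines the ingroup but does not resolve relationships within it.
gular pouch (derived state '0') is unique to Taxon 9 (autapomorphy; uninformative for grouping).
sclerotic ring: derived state '1' in Taxon 1, Taxon 2, and Taxon 9 only — synapomorphy for {Taxon 1, Taxon 2, Taxon 9}.
nictitating membrane: derived state '1' in Taxon 1, Taxon 2, Taxon 3, and Taxon 9 only — synapomorphy for {Taxon 1, Taxon 2, Taxon 3, Taxon 9}.
Most parsimonious ingroup topology: (Taxon 4,((Taxon 9,(Taxon 1,Taxon 2)),Taxon 3)).
Taxon 9 and Taxon 2 share a more recent common ancestor with each other than either does with Taxon 4, so Taxon 4 is the least closely related of the three.

Taxon 4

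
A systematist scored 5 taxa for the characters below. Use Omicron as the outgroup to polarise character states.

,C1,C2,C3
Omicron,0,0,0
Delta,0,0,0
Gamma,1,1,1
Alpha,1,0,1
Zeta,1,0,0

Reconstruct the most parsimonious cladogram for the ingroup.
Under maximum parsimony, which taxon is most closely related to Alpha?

The outgroup has state '0' for every character, so '1' is the derived state throughout.
C1: derived state '1' in Alpha, Gamma, and Zeta only — synapomorphy for {Alpha, Gamma, Zeta}.
C2: derived state '1' in Gamma only — an autapomorphy, so it tells us nothing about relationships among taxa.
C3 (derived state '1') is shared by Alpha and Gamma — a synapomorphy uniting that clade.
Most parsimonious ingroup topology: (Delta,((Gamma,Alpha),Zeta)).
Alpha and Gamma form a cherry on this tree, so they are sister taxa.

Gamma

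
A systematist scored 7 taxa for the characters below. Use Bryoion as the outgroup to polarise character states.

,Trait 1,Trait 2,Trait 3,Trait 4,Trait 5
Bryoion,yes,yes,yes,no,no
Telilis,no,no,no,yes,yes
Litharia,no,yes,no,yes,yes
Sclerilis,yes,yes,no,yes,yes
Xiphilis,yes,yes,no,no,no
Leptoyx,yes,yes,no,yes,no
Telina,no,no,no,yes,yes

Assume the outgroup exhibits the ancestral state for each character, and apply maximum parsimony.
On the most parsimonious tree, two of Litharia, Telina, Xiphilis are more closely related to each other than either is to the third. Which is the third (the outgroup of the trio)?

Xiphilis

Character polarity is set by the outgroup: the derived state is whichever differs from the outgroup's state, so for Trait 1, Trait 2, Trait 3 the derived state is 'no', and for the remaining characters it is 'yes'.
Trait 1: derived state 'no' in Litharia, Telilis, and Telina only — synapomorphy for {Litharia, Telilis, Telina}.
Trait 2 (derived state 'no') is shared by Telilis and Telina — a synapomorphy uniting that clade.
All ingroup taxa share the derived state 'no' for Trait 3; it defines the ingroup but does not resolve relationships within it.
Only Leptoyx, Litharia, Sclerilis, Telilis, and Telina show the derived state 'yes' for Trait 4, supporting them as a clade.
Only Litharia, Sclerilis, Telilis, and Telina show the derived state 'yes' for Trait 5, supporting them as a clade.
Most parsimonious ingroup topology: (((((Telilis,Telina),Litharia),Sclerilis),Leptoyx),Xiphilis).
Litharia and Telina share a more recent common ancestor with each other than either does with Xiphilis, so Xiphilis is the least closely related of the three.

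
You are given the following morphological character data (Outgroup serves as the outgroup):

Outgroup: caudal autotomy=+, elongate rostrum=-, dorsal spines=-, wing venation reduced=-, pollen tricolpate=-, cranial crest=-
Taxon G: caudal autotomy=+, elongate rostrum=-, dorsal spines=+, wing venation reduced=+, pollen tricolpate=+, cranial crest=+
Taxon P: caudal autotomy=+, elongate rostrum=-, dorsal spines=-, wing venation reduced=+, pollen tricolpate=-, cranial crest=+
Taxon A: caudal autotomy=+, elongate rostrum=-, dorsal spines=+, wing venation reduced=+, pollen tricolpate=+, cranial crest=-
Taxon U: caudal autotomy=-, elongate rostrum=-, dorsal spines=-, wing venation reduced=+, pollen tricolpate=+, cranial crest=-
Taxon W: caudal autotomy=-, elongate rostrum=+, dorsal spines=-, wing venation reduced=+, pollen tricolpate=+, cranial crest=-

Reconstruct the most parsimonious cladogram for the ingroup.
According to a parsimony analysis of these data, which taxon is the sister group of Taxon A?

Taxon G

Character polarity is set by the outgroup: the derived state is whichever differs from the outgroup's state, so for caudal autotomy the derived state is '-', and for the remaining characters it is '+'.
Only Taxon U and Taxon W show the derived state '-' for caudal autotomy, supporting them as a clade.
elongate rostrum (derived state '+') is unique to Taxon W (autapomorphy; uninformative for grouping).
dorsal spines: derived state '+' in Taxon A and Taxon G only — synapomorphy for {Taxon A, Taxon G}.
All ingroup taxa share the derived state '+' for wing venation reduced; it defines the ingroup but does not resolve relationships within it.
pollen tricolpate: derived state '+' in Taxon A, Taxon G, Taxon U, and Taxon W only — synapomorphy for {Taxon A, Taxon G, Taxon U, Taxon W}.
cranial crest groups Taxon G and Taxon P, which is incompatible with the clades supported by the remaining characters; treating it as convergent (homoplasy) costs fewer steps than any alternative tree.
Most parsimonious ingroup topology: (((Taxon G,Taxon A),(Taxon U,Taxon W)),Taxon P).
Taxon A and Taxon G form a cherry on this tree, so they are sister taxa.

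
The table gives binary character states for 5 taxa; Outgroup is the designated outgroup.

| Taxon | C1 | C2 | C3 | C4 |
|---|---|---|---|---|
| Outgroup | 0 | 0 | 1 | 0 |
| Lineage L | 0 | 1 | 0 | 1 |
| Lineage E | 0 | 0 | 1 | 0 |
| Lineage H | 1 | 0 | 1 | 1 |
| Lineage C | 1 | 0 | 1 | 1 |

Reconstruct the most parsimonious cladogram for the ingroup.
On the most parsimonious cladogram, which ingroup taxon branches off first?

Lineage E

Character polarity is set by the outgroup: the derived state is whichever differs from the outgroup's state, so for C3 the derived state is '0', and for the remaining characters it is '1'.
C1 (derived state '1') is shared by Lineage C and Lineage H — a synapomorphy uniting that clade.
C2 (derived state '1') is unique to Lineage L (autapomorphy; uninformative for grouping).
C3: derived state '0' in Lineage L only — an autapomorphy, so it tells us nothing about relationships among taxa.
C4: derived state '1' in Lineage C, Lineage H, and Lineage L only — synapomorphy for {Lineage C, Lineage H, Lineage L}.
Most parsimonious ingroup topology: ((Lineage L,(Lineage H,Lineage C)),Lineage E).
Lineage E is sister to the clade containing all other ingroup taxa, so it is the earliest-diverging (most basal) ingroup lineage.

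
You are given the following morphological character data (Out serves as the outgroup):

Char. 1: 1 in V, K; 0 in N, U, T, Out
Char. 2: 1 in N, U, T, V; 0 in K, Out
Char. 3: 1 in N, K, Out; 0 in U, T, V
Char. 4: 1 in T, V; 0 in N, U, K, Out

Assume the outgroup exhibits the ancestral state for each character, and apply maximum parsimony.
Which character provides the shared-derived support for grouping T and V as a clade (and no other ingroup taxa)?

Char. 4

Character polarity is set by the outgroup: the derived state is whichever differs from the outgroup's state, so for Char. 3 the derived state is '0', and for the remaining characters it is '1'.
Char. 1 (state '1') occurs in K and V but conflicts with the nesting implied by the other characters — most parsimoniously interpreted as homoplasy.
Only N, T, U, and V show the derived state '1' for Char. 2, supporting them as a clade.
Char. 3 (derived state '0') is shared by T, U, and V — a synapomorphy uniting that clade.
Only T and V show the derived state '1' for Char. 4, supporting them as a clade.
Most parsimonious ingroup topology: (((U,(V,T)),N),K).
The clade {T, V} is supported by Char. 4: its derived state '1' occurs in exactly those taxa and in no other taxon (including the outgroup).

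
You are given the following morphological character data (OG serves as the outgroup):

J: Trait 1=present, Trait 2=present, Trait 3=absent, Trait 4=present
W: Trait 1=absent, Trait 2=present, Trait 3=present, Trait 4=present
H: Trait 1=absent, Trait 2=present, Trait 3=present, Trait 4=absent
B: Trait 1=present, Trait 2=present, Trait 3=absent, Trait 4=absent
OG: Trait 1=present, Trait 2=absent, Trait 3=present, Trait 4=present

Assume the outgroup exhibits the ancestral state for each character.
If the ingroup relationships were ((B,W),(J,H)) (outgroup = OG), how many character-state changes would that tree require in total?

7

Map each character onto ((B,W),(J,H)) (rooted by OG) and count the minimum state changes it requires (Fitch parsimony):
Trait 1: 2; Trait 2: 1; Trait 3: 2; Trait 4: 2.
Total tree length = 7.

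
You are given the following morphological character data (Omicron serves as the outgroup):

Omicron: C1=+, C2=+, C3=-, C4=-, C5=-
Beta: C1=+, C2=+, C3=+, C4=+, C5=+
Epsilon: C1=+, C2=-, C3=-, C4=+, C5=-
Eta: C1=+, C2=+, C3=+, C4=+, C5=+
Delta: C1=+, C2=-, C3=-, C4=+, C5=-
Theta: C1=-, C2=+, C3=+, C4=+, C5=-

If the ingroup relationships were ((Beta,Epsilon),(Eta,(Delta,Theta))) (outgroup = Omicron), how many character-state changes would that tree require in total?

9

Map each character onto ((Beta,Epsilon),(Eta,(Delta,Theta))) (rooted by Omicron) and count the minimum state changes it requires (Fitch parsimony):
C1: 1; C2: 2; C3: 3; C4: 1; C5: 2.
Total tree length = 9.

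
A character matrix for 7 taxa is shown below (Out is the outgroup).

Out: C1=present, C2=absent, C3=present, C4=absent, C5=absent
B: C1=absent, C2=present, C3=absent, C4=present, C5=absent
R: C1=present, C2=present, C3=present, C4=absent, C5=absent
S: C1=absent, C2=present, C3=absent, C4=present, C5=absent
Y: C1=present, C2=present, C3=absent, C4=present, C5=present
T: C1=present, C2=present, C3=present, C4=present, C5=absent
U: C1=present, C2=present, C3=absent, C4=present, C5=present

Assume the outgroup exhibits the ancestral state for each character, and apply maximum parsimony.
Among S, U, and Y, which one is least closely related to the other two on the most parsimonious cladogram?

Character polarity is set by the outgroup: the derived state is whichever differs from the outgroup's state, so for C1, C3 the derived state is 'absent', and for the remaining characters it is 'present'.
C1: derived state 'absent' in B and S only — synapomorphy for {B, S}.
C2 (derived state 'present') is shared by all ingroup taxa — unites the whole ingroup.
C3 (derived state 'absent') is shared by B, S, U, and Y — a synapomorphy uniting that clade.
Only B, S, T, U, and Y show the derived state 'present' for C4, supporting them as a clade.
C5 (derived state 'present') is shared by U and Y — a synapomorphy uniting that clade.
Most parsimonious ingroup topology: ((((B,S),(Y,U)),T),R).
U and Y share a more recent common ancestor with each other than either does with S, so S is the least closely related of the three.

S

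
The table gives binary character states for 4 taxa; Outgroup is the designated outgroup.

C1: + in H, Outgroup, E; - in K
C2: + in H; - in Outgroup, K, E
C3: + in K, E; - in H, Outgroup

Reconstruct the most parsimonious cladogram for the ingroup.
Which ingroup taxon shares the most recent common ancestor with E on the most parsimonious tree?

Character polarity is set by the outgroup: the derived state is whichever differs from the outgroup's state, so for C1 the derived state is '-', and for the remaining characters it is '+'.
C1: derived state '-' in K only — an autapomorphy, so it tells us nothing about relationships among taxa.
C2 (derived state '+') is unique to H (autapomorphy; uninformative for grouping).
Only E and K show the derived state '+' for C3, supporting them as a clade.
Most parsimonious ingroup topology: ((K,E),H).
E and K form a cherry on this tree, so they are sister taxa.

K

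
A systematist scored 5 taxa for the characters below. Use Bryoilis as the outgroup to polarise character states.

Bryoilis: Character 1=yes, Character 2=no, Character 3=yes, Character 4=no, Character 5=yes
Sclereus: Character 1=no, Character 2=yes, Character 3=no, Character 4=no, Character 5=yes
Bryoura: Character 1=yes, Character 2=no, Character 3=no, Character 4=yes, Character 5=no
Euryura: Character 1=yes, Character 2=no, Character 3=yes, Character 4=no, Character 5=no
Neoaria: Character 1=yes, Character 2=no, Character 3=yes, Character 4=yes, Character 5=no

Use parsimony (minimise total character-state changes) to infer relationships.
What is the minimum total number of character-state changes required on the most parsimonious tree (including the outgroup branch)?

6

Character polarity is set by the outgroup: the derived state is whichever differs from the outgroup's state, so for Character 1, Character 3, Character 5 the derived state is 'no', and for the remaining characters it is 'yes'.
Character 1: derived state 'no' in Sclereus only — an autapomorphy, so it tells us nothing about relationships among taxa.
Character 2: derived state 'yes' in Sclereus only — an autapomorphy, so it tells us nothing about relationships among taxa.
Character 3 (state 'no') occurs in Bryoura and Sclereus but conflicts with the nesting implied by the other characters — most parsimoniously interpreted as homoplasy.
Character 4: derived state 'yes' in Bryoura and Neoaria only — synapomorphy for {Bryoura, Neoaria}.
Character 5 (derived state 'no') is shared by Bryoura, Euryura, and Neoaria — a synapomorphy uniting that clade.
Most parsimonious ingroup topology: (Sclereus,((Bryoura,Neoaria),Euryura)).
Changes per character on this tree: Character 1: 1; Character 2: 1; Character 3: 2; Character 4: 1; Character 5: 1.
Total = 6.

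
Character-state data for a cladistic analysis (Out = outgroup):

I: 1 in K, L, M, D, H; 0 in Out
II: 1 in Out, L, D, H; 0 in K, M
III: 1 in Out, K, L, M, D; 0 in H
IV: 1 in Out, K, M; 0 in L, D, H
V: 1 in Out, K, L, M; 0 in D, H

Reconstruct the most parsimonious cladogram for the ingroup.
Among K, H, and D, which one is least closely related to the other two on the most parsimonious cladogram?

Character polarity is set by the outgroup: the derived state is whichever differs from the outgroup's state, so for II, III, IV, V the derived state is '0', and for the remaining characters it is '1'.
I (derived state '1') is shared by all ingroup taxa — unites the whole ingroup.
II (derived state '0') is shared by K and M — a synapomorphy uniting that clade.
III: derived state '0' in H only — an autapomorphy, so it tells us nothing about relationships among taxa.
Only D, H, and L show the derived state '0' for IV, supporting them as a clade.
Only D and H show the derived state '0' for V, supporting them as a clade.
Most parsimonious ingroup topology: ((K,M),(L,(D,H))).
H and D share a more recent common ancestor with each other than either does with K, so K is the least closely related of the three.

K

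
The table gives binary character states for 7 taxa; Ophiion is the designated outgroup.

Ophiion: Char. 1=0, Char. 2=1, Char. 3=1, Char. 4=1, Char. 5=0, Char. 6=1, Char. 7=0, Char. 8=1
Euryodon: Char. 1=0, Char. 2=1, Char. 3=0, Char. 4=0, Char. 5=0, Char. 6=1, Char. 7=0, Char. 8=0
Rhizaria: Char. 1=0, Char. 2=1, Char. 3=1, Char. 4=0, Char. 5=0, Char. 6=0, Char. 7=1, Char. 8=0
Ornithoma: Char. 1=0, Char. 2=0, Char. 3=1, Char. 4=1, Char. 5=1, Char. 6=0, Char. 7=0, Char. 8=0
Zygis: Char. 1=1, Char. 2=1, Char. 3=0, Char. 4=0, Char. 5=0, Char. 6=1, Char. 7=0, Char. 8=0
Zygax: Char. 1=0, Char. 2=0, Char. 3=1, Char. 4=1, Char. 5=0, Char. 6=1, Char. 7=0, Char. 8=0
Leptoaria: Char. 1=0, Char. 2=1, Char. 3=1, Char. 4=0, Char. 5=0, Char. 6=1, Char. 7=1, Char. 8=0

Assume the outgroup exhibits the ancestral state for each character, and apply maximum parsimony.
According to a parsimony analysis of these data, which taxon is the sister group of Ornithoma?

Zygax

Character polarity is set by the outgroup: the derived state is whichever differs from the outgroup's state, so for Char. 2, Char. 3, Char. 4, Char. 6, Char. 8 the derived state is '0', and for the remaining characters it is '1'.
Char. 1 (derived state '1') is unique to Zygis (autapomorphy; uninformative for grouping).
Char. 2: derived state '0' in Ornithoma and Zygax only — synapomorphy for {Ornithoma, Zygax}.
Only Euryodon and Zygis show the derived state '0' for Char. 3, supporting them as a clade.
Char. 4: derived state '0' in Euryodon, Leptoaria, Rhizaria, and Zygis only — synapomorphy for {Euryodon, Leptoaria, Rhizaria, Zygis}.
Char. 5: derived state '1' in Ornithoma only — an autapomorphy, so it tells us nothing about relationships among taxa.
Char. 6 groups Ornithoma and Rhizaria, which is incompatible with the clades supported by the remaining characters; treating it as convergent (homoplasy) costs fewer steps than any alternative tree.
Char. 7 (derived state '1') is shared by Leptoaria and Rhizaria — a synapomorphy uniting that clade.
Char. 8 (derived state '0') is shared by all ingroup taxa — unites the whole ingroup.
Most parsimonious ingroup topology: (((Euryodon,Zygis),(Rhizaria,Leptoaria)),(Ornithoma,Zygax)).
Ornithoma and Zygax form a cherry on this tree, so they are sister taxa.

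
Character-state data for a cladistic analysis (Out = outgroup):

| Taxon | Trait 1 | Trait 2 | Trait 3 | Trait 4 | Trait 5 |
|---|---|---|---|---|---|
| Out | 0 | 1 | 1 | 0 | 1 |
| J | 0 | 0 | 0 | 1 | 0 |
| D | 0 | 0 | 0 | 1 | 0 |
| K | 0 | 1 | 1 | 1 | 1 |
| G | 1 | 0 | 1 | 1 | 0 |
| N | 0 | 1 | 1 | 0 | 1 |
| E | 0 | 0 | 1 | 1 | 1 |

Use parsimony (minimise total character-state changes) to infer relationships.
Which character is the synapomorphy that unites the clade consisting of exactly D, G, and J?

Character polarity is set by the outgroup: the derived state is whichever differs from the outgroup's state, so for Trait 2, Trait 3, Trait 5 the derived state is '0', and for the remaining characters it is '1'.
Trait 1 (derived state '1') is unique to G (autapomorphy; uninformative for grouping).
Only D, E, G, and J show the derived state '0' for Trait 2, supporting them as a clade.
Trait 3: derived state '0' in D and J only — synapomorphy for {D, J}.
Trait 4 (derived state '1') is shared by D, E, G, J, and K — a synapomorphy uniting that clade.
Trait 5 (derived state '0') is shared by D, G, and J — a synapomorphy uniting that clade.
Most parsimonious ingroup topology: (((((J,D),G),E),K),N).
The clade {D, G, J} is supported by Trait 5: its derived state '0' occurs in exactly those taxa and in no other taxon (including the outgroup).

Trait 5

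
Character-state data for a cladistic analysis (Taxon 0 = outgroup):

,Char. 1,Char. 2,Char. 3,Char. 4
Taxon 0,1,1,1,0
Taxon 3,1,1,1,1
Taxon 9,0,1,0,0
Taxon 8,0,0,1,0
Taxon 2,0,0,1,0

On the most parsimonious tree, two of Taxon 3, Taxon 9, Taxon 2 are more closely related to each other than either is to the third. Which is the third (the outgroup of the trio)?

Taxon 3

Character polarity is set by the outgroup: the derived state is whichever differs from the outgroup's state, so for Char. 1, Char. 2, Char. 3 the derived state is '0', and for the remaining characters it is '1'.
Only Taxon 2, Taxon 8, and Taxon 9 show the derived state '0' for Char. 1, supporting them as a clade.
Only Taxon 2 and Taxon 8 show the derived state '0' for Char. 2, supporting them as a clade.
Char. 3 (derived state '0') is unique to Taxon 9 (autapomorphy; uninformative for grouping).
Char. 4: derived state '1' in Taxon 3 only — an autapomorphy, so it tells us nothing about relationships among taxa.
Most parsimonious ingroup topology: (Taxon 3,(Taxon 9,(Taxon 8,Taxon 2))).
Taxon 2 and Taxon 9 share a more recent common ancestor with each other than either does with Taxon 3, so Taxon 3 is the least closely related of the three.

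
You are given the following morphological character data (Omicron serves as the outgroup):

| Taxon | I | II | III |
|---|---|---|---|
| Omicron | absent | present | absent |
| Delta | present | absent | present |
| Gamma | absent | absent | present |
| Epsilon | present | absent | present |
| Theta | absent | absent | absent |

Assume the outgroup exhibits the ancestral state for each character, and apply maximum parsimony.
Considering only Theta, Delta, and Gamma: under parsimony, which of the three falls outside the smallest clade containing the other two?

Theta

Character polarity is set by the outgroup: the derived state is whichever differs from the outgroup's state, so for II the derived state is 'absent', and for the remaining characters it is 'present'.
Only Delta and Epsilon show the derived state 'present' for I, supporting them as a clade.
II (derived state 'absent') is shared by all ingroup taxa — unites the whole ingroup.
Only Delta, Epsilon, and Gamma show the derived state 'present' for III, supporting them as a clade.
Most parsimonious ingroup topology: (((Delta,Epsilon),Gamma),Theta).
Gamma and Delta share a more recent common ancestor with each other than either does with Theta, so Theta is the least closely related of the three.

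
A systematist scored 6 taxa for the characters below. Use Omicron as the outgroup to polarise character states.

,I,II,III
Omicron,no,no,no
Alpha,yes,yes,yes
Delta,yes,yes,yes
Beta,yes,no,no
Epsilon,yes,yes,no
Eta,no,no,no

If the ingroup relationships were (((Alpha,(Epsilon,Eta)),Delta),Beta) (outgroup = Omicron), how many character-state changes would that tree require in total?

6

Map each character onto (((Alpha,(Epsilon,Eta)),Delta),Beta) (rooted by Omicron) and count the minimum state changes it requires (Fitch parsimony):
I: 2; II: 2; III: 2.
Total tree length = 6.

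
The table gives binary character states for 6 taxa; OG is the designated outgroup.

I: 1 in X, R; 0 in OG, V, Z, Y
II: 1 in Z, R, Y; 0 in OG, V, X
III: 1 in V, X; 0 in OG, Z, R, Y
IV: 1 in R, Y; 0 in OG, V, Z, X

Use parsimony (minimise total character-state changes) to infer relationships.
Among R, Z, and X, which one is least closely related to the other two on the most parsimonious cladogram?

X

The outgroup has state '0' for every character, so '1' is the derived state throughout.
I (state '1') occurs in R and X but conflicts with the nesting implied by the other characters — most parsimoniously interpreted as homoplasy.
II: derived state '1' in R, Y, and Z only — synapomorphy for {R, Y, Z}.
Only V and X show the derived state '1' for III, supporting them as a clade.
IV: derived state '1' in R and Y only — synapomorphy for {R, Y}.
Most parsimonious ingroup topology: ((V,X),(Z,(R,Y))).
R and Z share a more recent common ancestor with each other than either does with X, so X is the least closely related of the three.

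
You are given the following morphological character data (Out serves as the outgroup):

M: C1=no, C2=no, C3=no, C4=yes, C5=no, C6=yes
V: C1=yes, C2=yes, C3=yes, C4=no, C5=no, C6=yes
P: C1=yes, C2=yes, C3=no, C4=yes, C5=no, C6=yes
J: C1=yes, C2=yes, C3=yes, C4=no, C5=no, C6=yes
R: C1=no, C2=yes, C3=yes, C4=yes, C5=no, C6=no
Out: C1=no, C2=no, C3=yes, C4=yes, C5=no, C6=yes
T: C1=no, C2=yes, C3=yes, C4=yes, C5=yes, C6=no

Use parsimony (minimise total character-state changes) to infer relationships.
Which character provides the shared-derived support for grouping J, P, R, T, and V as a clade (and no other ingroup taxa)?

C2

Character polarity is set by the outgroup: the derived state is whichever differs from the outgroup's state, so for C3, C4, C6 the derived state is 'no', and for the remaining characters it is 'yes'.
C1: derived state 'yes' in J, P, and V only — synapomorphy for {J, P, V}.
Only J, P, R, T, and V show the derived state 'yes' for C2, supporting them as a clade.
C3 (state 'no') occurs in M and P but conflicts with the nesting implied by the other characters — most parsimoniously interpreted as homoplasy.
C4: derived state 'no' in J and V only — synapomorphy for {J, V}.
C5 (derived state 'yes') is unique to T (autapomorphy; uninformative for grouping).
Only R and T show the derived state 'no' for C6, supporting them as a clade.
Most parsimonious ingroup topology: (((R,T),((V,J),P)),M).
The clade {J, P, R, T, V} is supported by C2: its derived state 'yes' occurs in exactly those taxa and in no other taxon (including the outgroup).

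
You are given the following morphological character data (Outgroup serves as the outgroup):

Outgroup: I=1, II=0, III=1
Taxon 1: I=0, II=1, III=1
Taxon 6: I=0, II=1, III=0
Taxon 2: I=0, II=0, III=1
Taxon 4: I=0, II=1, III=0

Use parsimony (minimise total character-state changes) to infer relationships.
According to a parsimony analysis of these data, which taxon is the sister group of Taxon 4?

Character polarity is set by the outgroup: the derived state is whichever differs from the outgroup's state, so for I, III the derived state is '0', and for the remaining characters it is '1'.
I (derived state '0') is shared by all ingroup taxa — unites the whole ingroup.
II: derived state '1' in Taxon 1, Taxon 4, and Taxon 6 only — synapomorphy for {Taxon 1, Taxon 4, Taxon 6}.
III: derived state '0' in Taxon 4 and Taxon 6 only — synapomorphy for {Taxon 4, Taxon 6}.
Most parsimonious ingroup topology: ((Taxon 1,(Taxon 6,Taxon 4)),Taxon 2).
Taxon 4 and Taxon 6 form a cherry on this tree, so they are sister taxa.

Taxon 6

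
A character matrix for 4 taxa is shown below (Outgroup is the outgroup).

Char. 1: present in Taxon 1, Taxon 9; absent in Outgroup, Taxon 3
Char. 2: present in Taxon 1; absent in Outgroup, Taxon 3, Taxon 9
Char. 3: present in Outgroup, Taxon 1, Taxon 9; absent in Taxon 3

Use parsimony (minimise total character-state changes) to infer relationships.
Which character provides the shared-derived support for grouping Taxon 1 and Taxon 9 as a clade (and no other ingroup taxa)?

Character polarity is set by the outgroup: the derived state is whichever differs from the outgroup's state, so for Char. 3 the derived state is 'absent', and for the remaining characters it is 'present'.
Char. 1 (derived state 'present') is shared by Taxon 1 and Taxon 9 — a synapomorphy uniting that clade.
Char. 2 (derived state 'present') is unique to Taxon 1 (autapomorphy; uninformative for grouping).
Char. 3 (derived state 'absent') is unique to Taxon 3 (autapomorphy; uninformative for grouping).
Most parsimonious ingroup topology: ((Taxon 1,Taxon 9),Taxon 3).
The clade {Taxon 1, Taxon 9} is supported by Char. 1: its derived state 'present' occurs in exactly those taxa and in no other taxon (including the outgroup).

Char. 1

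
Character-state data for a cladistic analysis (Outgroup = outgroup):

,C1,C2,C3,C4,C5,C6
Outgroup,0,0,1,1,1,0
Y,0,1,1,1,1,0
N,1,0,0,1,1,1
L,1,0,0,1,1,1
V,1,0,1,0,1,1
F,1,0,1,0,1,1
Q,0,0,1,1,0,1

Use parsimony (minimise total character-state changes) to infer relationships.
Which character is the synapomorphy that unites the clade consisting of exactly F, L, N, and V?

Character polarity is set by the outgroup: the derived state is whichever differs from the outgroup's state, so for C3, C4, C5 the derived state is '0', and for the remaining characters it is '1'.
Only F, L, N, and V show the derived state '1' for C1, supporting them as a clade.
C2: derived state '1' in Y only — an autapomorphy, so it tells us nothing about relationships among taxa.
C3 (derived state '0') is shared by L and N — a synapomorphy uniting that clade.
Only F and V show the derived state '0' for C4, supporting them as a clade.
C5 (derived state '0') is unique to Q (autapomorphy; uninformative for grouping).
C6 (derived state '1') is shared by F, L, N, Q, and V — a synapomorphy uniting that clade.
Most parsimonious ingroup topology: (Y,(((N,L),(V,F)),Q)).
The clade {F, L, N, V} is supported by C1: its derived state '1' occurs in exactly those taxa and in no other taxon (including the outgroup).

C1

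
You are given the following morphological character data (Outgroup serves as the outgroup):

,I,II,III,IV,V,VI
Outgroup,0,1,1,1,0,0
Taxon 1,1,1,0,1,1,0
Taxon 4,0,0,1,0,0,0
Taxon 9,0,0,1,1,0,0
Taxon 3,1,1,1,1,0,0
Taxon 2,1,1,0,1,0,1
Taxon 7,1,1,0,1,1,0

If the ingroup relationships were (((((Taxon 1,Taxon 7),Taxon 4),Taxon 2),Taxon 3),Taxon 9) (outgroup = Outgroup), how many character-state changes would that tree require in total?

Map each character onto (((((Taxon 1,Taxon 7),Taxon 4),Taxon 2),Taxon 3),Taxon 9) (rooted by Outgroup) and count the minimum state changes it requires (Fitch parsimony):
I: 2; II: 2; III: 2; IV: 1; V: 1; VI: 1.
Total tree length = 9.

9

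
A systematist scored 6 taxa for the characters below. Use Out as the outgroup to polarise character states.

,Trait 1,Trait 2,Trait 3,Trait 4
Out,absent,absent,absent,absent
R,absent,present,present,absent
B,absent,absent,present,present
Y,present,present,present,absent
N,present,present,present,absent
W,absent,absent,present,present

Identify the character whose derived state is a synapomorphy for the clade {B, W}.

Trait 4

The outgroup has state 'absent' for every character, so 'present' is the derived state throughout.
Only N and Y show the derived state 'present' for Trait 1, supporting them as a clade.
Trait 2: derived state 'present' in N, R, and Y only — synapomorphy for {N, R, Y}.
All ingroup taxa share the derived state 'present' for Trait 3; it defines the ingroup but does not resolve relationships within it.
Only B and W show the derived state 'present' for Trait 4, supporting them as a clade.
Most parsimonious ingroup topology: ((R,(Y,N)),(B,W)).
The clade {B, W} is supported by Trait 4: its derived state 'present' occurs in exactly those taxa and in no other taxon (including the outgroup).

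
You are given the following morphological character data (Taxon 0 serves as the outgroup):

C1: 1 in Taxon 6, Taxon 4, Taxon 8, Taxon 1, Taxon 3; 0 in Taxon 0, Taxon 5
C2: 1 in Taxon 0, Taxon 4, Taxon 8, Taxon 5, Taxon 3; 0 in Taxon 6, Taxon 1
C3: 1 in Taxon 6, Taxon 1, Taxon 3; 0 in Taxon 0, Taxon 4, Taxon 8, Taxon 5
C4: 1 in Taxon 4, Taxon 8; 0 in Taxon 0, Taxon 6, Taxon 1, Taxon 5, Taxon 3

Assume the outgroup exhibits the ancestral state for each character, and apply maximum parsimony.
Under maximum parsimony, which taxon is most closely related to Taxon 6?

Character polarity is set by the outgroup: the derived state is whichever differs from the outgroup's state, so for C2 the derived state is '0', and for the remaining characters it is '1'.
C1 (derived state '1') is shared by Taxon 1, Taxon 3, Taxon 4, Taxon 6, and Taxon 8 — a synapomorphy uniting that clade.
Only Taxon 1 and Taxon 6 show the derived state '0' for C2, supporting them as a clade.
Only Taxon 1, Taxon 3, and Taxon 6 show the derived state '1' for C3, supporting them as a clade.
Only Taxon 4 and Taxon 8 show the derived state '1' for C4, supporting them as a clade.
Most parsimonious ingroup topology: ((((Taxon 6,Taxon 1),Taxon 3),(Taxon 4,Taxon 8)),Taxon 5).
Taxon 6 and Taxon 1 form a cherry on this tree, so they are sister taxa.

Taxon 1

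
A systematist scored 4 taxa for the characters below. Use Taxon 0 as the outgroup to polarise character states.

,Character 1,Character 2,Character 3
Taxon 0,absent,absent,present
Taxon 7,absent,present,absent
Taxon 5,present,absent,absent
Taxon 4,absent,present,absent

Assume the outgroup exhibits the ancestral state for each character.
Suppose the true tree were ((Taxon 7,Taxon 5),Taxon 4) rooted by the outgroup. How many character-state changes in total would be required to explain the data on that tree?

4

Map each character onto ((Taxon 7,Taxon 5),Taxon 4) (rooted by Taxon 0) and count the minimum state changes it requires (Fitch parsimony):
Character 1: 1; Character 2: 2; Character 3: 1.
Total tree length = 4.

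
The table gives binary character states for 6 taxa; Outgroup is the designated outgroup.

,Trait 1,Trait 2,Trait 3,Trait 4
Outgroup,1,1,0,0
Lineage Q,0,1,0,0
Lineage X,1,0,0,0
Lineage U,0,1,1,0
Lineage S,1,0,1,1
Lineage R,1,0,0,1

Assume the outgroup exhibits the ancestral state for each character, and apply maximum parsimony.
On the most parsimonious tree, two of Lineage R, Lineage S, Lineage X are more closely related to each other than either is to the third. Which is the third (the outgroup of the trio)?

Character polarity is set by the outgroup: the derived state is whichever differs from the outgroup's state, so for Trait 1, Trait 2 the derived state is '0', and for the remaining characters it is '1'.
Only Lineage Q and Lineage U show the derived state '0' for Trait 1, supporting them as a clade.
Trait 2: derived state '0' in Lineage R, Lineage S, and Lineage X only — synapomorphy for {Lineage R, Lineage S, Lineage X}.
Trait 3 (state '1') occurs in Lineage S and Lineage U but conflicts with the nesting implied by the other characters — most parsimoniously interpreted as homoplasy.
Only Lineage R and Lineage S show the derived state '1' for Trait 4, supporting them as a clade.
Most parsimonious ingroup topology: ((Lineage Q,Lineage U),(Lineage X,(Lineage S,Lineage R))).
Lineage S and Lineage R share a more recent common ancestor with each other than either does with Lineage X, so Lineage X is the least closely related of the three.

Lineage X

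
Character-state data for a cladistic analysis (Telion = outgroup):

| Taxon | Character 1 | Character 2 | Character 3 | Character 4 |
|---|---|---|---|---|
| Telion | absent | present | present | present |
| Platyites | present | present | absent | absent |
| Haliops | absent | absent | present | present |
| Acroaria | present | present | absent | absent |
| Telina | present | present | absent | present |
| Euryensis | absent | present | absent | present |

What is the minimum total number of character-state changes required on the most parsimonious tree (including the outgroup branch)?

4

Character polarity is set by the outgroup: the derived state is whichever differs from the outgroup's state, so for Character 2, Character 3, Character 4 the derived state is 'absent', and for the remaining characters it is 'present'.
Character 1: derived state 'present' in Acroaria, Platyites, and Telina only — synapomorphy for {Acroaria, Platyites, Telina}.
Character 2 (derived state 'absent') is unique to Haliops (autapomorphy; uninformative for grouping).
Character 3 (derived state 'absent') is shared by Acroaria, Euryensis, Platyites, and Telina — a synapomorphy uniting that clade.
Only Acroaria and Platyites show the derived state 'absent' for Character 4, supporting them as a clade.
Most parsimonious ingroup topology: ((((Platyites,Acroaria),Telina),Euryensis),Haliops).
Changes per character on this tree: Character 1: 1; Character 2: 1; Character 3: 1; Character 4: 1.
Total = 4.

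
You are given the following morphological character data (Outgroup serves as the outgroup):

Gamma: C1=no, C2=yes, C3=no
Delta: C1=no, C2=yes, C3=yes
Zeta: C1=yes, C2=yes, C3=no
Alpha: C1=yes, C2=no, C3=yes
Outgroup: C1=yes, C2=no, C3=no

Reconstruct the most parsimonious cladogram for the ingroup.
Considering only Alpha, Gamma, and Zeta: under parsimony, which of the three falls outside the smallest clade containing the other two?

Alpha

Character polarity is set by the outgroup: the derived state is whichever differs from the outgroup's state, so for C1 the derived state is 'no', and for the remaining characters it is 'yes'.
Only Delta and Gamma show the derived state 'no' for C1, supporting them as a clade.
C2: derived state 'yes' in Delta, Gamma, and Zeta only — synapomorphy for {Delta, Gamma, Zeta}.
C3 (state 'yes') occurs in Alpha and Delta but conflicts with the nesting implied by the other characters — most parsimoniously interpreted as homoplasy.
Most parsimonious ingroup topology: (((Delta,Gamma),Zeta),Alpha).
Gamma and Zeta share a more recent common ancestor with each other than either does with Alpha, so Alpha is the least closely related of the three.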